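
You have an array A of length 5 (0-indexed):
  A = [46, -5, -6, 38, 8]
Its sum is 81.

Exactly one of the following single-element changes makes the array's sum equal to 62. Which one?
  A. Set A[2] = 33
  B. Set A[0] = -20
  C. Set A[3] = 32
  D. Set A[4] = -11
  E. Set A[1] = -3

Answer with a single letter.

Answer: D

Derivation:
Option A: A[2] -6->33, delta=39, new_sum=81+(39)=120
Option B: A[0] 46->-20, delta=-66, new_sum=81+(-66)=15
Option C: A[3] 38->32, delta=-6, new_sum=81+(-6)=75
Option D: A[4] 8->-11, delta=-19, new_sum=81+(-19)=62 <-- matches target
Option E: A[1] -5->-3, delta=2, new_sum=81+(2)=83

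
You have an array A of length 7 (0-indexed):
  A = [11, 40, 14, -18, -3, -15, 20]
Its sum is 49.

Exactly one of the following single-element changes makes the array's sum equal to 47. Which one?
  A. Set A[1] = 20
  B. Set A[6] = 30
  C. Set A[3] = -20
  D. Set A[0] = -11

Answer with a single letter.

Answer: C

Derivation:
Option A: A[1] 40->20, delta=-20, new_sum=49+(-20)=29
Option B: A[6] 20->30, delta=10, new_sum=49+(10)=59
Option C: A[3] -18->-20, delta=-2, new_sum=49+(-2)=47 <-- matches target
Option D: A[0] 11->-11, delta=-22, new_sum=49+(-22)=27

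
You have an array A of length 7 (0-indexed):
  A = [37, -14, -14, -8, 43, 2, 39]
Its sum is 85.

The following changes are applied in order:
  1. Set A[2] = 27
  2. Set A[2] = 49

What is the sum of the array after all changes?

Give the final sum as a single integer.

Answer: 148

Derivation:
Initial sum: 85
Change 1: A[2] -14 -> 27, delta = 41, sum = 126
Change 2: A[2] 27 -> 49, delta = 22, sum = 148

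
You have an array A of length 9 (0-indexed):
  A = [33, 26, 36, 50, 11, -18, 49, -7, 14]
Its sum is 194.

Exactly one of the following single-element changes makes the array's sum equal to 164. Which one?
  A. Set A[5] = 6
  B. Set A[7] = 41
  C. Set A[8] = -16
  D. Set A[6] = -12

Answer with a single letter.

Option A: A[5] -18->6, delta=24, new_sum=194+(24)=218
Option B: A[7] -7->41, delta=48, new_sum=194+(48)=242
Option C: A[8] 14->-16, delta=-30, new_sum=194+(-30)=164 <-- matches target
Option D: A[6] 49->-12, delta=-61, new_sum=194+(-61)=133

Answer: C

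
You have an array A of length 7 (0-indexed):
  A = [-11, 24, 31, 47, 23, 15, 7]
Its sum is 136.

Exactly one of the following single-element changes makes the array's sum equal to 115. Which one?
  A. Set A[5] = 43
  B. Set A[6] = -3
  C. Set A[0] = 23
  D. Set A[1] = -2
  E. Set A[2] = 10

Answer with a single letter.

Option A: A[5] 15->43, delta=28, new_sum=136+(28)=164
Option B: A[6] 7->-3, delta=-10, new_sum=136+(-10)=126
Option C: A[0] -11->23, delta=34, new_sum=136+(34)=170
Option D: A[1] 24->-2, delta=-26, new_sum=136+(-26)=110
Option E: A[2] 31->10, delta=-21, new_sum=136+(-21)=115 <-- matches target

Answer: E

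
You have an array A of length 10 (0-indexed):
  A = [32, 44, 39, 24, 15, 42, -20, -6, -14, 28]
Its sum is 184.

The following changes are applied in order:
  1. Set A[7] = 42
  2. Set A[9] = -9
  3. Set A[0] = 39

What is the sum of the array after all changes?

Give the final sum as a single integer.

Answer: 202

Derivation:
Initial sum: 184
Change 1: A[7] -6 -> 42, delta = 48, sum = 232
Change 2: A[9] 28 -> -9, delta = -37, sum = 195
Change 3: A[0] 32 -> 39, delta = 7, sum = 202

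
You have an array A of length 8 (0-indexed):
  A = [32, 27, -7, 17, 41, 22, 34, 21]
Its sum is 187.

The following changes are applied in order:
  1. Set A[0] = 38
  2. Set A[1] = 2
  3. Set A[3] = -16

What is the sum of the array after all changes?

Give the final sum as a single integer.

Answer: 135

Derivation:
Initial sum: 187
Change 1: A[0] 32 -> 38, delta = 6, sum = 193
Change 2: A[1] 27 -> 2, delta = -25, sum = 168
Change 3: A[3] 17 -> -16, delta = -33, sum = 135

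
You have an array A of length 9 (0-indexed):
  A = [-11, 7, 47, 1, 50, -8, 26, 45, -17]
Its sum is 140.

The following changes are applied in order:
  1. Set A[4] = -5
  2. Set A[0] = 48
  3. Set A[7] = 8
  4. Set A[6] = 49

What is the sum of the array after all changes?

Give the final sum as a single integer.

Initial sum: 140
Change 1: A[4] 50 -> -5, delta = -55, sum = 85
Change 2: A[0] -11 -> 48, delta = 59, sum = 144
Change 3: A[7] 45 -> 8, delta = -37, sum = 107
Change 4: A[6] 26 -> 49, delta = 23, sum = 130

Answer: 130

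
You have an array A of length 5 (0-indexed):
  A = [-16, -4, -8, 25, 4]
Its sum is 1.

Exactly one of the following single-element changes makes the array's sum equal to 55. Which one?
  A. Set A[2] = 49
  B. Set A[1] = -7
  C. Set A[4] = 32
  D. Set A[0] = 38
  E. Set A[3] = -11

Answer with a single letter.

Answer: D

Derivation:
Option A: A[2] -8->49, delta=57, new_sum=1+(57)=58
Option B: A[1] -4->-7, delta=-3, new_sum=1+(-3)=-2
Option C: A[4] 4->32, delta=28, new_sum=1+(28)=29
Option D: A[0] -16->38, delta=54, new_sum=1+(54)=55 <-- matches target
Option E: A[3] 25->-11, delta=-36, new_sum=1+(-36)=-35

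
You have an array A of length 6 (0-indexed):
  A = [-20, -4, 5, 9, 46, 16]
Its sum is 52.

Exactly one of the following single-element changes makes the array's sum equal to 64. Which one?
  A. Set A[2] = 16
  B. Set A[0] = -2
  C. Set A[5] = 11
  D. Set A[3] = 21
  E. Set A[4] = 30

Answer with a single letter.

Option A: A[2] 5->16, delta=11, new_sum=52+(11)=63
Option B: A[0] -20->-2, delta=18, new_sum=52+(18)=70
Option C: A[5] 16->11, delta=-5, new_sum=52+(-5)=47
Option D: A[3] 9->21, delta=12, new_sum=52+(12)=64 <-- matches target
Option E: A[4] 46->30, delta=-16, new_sum=52+(-16)=36

Answer: D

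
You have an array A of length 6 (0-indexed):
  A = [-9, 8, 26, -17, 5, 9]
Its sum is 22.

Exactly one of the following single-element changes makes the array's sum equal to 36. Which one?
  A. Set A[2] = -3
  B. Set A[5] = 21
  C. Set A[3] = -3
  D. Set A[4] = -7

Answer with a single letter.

Option A: A[2] 26->-3, delta=-29, new_sum=22+(-29)=-7
Option B: A[5] 9->21, delta=12, new_sum=22+(12)=34
Option C: A[3] -17->-3, delta=14, new_sum=22+(14)=36 <-- matches target
Option D: A[4] 5->-7, delta=-12, new_sum=22+(-12)=10

Answer: C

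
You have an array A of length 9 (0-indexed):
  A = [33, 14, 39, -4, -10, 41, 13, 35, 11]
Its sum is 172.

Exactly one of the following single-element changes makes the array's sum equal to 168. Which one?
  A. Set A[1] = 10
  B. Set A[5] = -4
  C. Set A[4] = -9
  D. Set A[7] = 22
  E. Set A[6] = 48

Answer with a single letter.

Option A: A[1] 14->10, delta=-4, new_sum=172+(-4)=168 <-- matches target
Option B: A[5] 41->-4, delta=-45, new_sum=172+(-45)=127
Option C: A[4] -10->-9, delta=1, new_sum=172+(1)=173
Option D: A[7] 35->22, delta=-13, new_sum=172+(-13)=159
Option E: A[6] 13->48, delta=35, new_sum=172+(35)=207

Answer: A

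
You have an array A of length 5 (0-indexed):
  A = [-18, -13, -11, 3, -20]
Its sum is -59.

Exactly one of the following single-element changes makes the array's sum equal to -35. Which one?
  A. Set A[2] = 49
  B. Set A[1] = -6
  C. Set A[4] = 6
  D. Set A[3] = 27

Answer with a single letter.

Option A: A[2] -11->49, delta=60, new_sum=-59+(60)=1
Option B: A[1] -13->-6, delta=7, new_sum=-59+(7)=-52
Option C: A[4] -20->6, delta=26, new_sum=-59+(26)=-33
Option D: A[3] 3->27, delta=24, new_sum=-59+(24)=-35 <-- matches target

Answer: D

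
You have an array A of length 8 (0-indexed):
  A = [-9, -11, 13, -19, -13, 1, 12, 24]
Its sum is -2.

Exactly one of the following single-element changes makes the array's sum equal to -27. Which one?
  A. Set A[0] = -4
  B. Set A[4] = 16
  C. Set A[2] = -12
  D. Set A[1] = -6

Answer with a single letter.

Answer: C

Derivation:
Option A: A[0] -9->-4, delta=5, new_sum=-2+(5)=3
Option B: A[4] -13->16, delta=29, new_sum=-2+(29)=27
Option C: A[2] 13->-12, delta=-25, new_sum=-2+(-25)=-27 <-- matches target
Option D: A[1] -11->-6, delta=5, new_sum=-2+(5)=3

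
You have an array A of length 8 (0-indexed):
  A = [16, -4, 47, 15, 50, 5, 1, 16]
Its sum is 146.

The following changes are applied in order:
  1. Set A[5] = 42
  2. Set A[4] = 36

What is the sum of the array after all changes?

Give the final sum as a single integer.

Initial sum: 146
Change 1: A[5] 5 -> 42, delta = 37, sum = 183
Change 2: A[4] 50 -> 36, delta = -14, sum = 169

Answer: 169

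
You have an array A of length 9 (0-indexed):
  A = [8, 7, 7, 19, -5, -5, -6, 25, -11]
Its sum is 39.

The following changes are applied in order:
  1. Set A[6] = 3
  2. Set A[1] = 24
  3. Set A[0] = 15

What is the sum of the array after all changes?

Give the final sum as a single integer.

Initial sum: 39
Change 1: A[6] -6 -> 3, delta = 9, sum = 48
Change 2: A[1] 7 -> 24, delta = 17, sum = 65
Change 3: A[0] 8 -> 15, delta = 7, sum = 72

Answer: 72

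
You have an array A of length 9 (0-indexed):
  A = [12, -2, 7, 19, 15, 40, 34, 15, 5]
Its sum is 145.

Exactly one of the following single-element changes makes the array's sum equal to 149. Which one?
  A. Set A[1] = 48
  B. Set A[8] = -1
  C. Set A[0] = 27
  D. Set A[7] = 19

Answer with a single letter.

Option A: A[1] -2->48, delta=50, new_sum=145+(50)=195
Option B: A[8] 5->-1, delta=-6, new_sum=145+(-6)=139
Option C: A[0] 12->27, delta=15, new_sum=145+(15)=160
Option D: A[7] 15->19, delta=4, new_sum=145+(4)=149 <-- matches target

Answer: D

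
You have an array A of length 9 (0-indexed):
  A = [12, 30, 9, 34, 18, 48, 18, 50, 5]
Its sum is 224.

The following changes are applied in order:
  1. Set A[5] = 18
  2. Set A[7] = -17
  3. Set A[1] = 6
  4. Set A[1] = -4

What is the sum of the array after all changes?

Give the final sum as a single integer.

Answer: 93

Derivation:
Initial sum: 224
Change 1: A[5] 48 -> 18, delta = -30, sum = 194
Change 2: A[7] 50 -> -17, delta = -67, sum = 127
Change 3: A[1] 30 -> 6, delta = -24, sum = 103
Change 4: A[1] 6 -> -4, delta = -10, sum = 93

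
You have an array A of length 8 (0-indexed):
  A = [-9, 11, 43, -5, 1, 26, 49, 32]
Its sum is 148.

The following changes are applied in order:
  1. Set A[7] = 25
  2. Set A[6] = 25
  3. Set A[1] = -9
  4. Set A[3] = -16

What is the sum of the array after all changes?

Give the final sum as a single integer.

Initial sum: 148
Change 1: A[7] 32 -> 25, delta = -7, sum = 141
Change 2: A[6] 49 -> 25, delta = -24, sum = 117
Change 3: A[1] 11 -> -9, delta = -20, sum = 97
Change 4: A[3] -5 -> -16, delta = -11, sum = 86

Answer: 86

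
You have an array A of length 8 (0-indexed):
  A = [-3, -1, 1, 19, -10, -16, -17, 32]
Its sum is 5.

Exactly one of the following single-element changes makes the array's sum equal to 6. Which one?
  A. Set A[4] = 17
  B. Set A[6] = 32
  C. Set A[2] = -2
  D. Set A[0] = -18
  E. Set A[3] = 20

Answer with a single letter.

Option A: A[4] -10->17, delta=27, new_sum=5+(27)=32
Option B: A[6] -17->32, delta=49, new_sum=5+(49)=54
Option C: A[2] 1->-2, delta=-3, new_sum=5+(-3)=2
Option D: A[0] -3->-18, delta=-15, new_sum=5+(-15)=-10
Option E: A[3] 19->20, delta=1, new_sum=5+(1)=6 <-- matches target

Answer: E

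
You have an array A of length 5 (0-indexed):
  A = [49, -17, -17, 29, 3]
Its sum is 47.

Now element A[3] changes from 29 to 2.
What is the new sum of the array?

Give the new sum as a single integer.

Old value at index 3: 29
New value at index 3: 2
Delta = 2 - 29 = -27
New sum = old_sum + delta = 47 + (-27) = 20

Answer: 20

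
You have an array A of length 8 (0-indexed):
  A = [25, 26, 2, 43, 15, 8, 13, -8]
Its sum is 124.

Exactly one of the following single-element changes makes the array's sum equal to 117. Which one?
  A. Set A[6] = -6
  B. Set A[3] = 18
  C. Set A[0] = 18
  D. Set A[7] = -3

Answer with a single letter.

Option A: A[6] 13->-6, delta=-19, new_sum=124+(-19)=105
Option B: A[3] 43->18, delta=-25, new_sum=124+(-25)=99
Option C: A[0] 25->18, delta=-7, new_sum=124+(-7)=117 <-- matches target
Option D: A[7] -8->-3, delta=5, new_sum=124+(5)=129

Answer: C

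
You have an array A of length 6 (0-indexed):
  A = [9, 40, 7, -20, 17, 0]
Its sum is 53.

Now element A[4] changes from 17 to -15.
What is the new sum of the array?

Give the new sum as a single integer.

Old value at index 4: 17
New value at index 4: -15
Delta = -15 - 17 = -32
New sum = old_sum + delta = 53 + (-32) = 21

Answer: 21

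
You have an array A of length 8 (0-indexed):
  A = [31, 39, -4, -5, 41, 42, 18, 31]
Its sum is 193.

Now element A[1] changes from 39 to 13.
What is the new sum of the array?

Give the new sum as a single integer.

Old value at index 1: 39
New value at index 1: 13
Delta = 13 - 39 = -26
New sum = old_sum + delta = 193 + (-26) = 167

Answer: 167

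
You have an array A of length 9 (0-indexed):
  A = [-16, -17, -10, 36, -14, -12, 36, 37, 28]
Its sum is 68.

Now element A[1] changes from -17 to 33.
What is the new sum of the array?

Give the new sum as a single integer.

Old value at index 1: -17
New value at index 1: 33
Delta = 33 - -17 = 50
New sum = old_sum + delta = 68 + (50) = 118

Answer: 118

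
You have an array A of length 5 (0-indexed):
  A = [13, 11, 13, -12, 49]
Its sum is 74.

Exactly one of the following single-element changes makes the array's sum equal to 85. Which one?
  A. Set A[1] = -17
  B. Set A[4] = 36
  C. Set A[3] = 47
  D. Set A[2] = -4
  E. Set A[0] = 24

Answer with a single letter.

Option A: A[1] 11->-17, delta=-28, new_sum=74+(-28)=46
Option B: A[4] 49->36, delta=-13, new_sum=74+(-13)=61
Option C: A[3] -12->47, delta=59, new_sum=74+(59)=133
Option D: A[2] 13->-4, delta=-17, new_sum=74+(-17)=57
Option E: A[0] 13->24, delta=11, new_sum=74+(11)=85 <-- matches target

Answer: E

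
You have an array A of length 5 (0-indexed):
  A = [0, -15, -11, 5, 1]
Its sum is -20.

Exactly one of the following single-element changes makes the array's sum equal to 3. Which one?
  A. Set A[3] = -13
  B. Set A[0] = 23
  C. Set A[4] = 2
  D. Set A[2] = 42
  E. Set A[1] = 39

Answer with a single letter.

Answer: B

Derivation:
Option A: A[3] 5->-13, delta=-18, new_sum=-20+(-18)=-38
Option B: A[0] 0->23, delta=23, new_sum=-20+(23)=3 <-- matches target
Option C: A[4] 1->2, delta=1, new_sum=-20+(1)=-19
Option D: A[2] -11->42, delta=53, new_sum=-20+(53)=33
Option E: A[1] -15->39, delta=54, new_sum=-20+(54)=34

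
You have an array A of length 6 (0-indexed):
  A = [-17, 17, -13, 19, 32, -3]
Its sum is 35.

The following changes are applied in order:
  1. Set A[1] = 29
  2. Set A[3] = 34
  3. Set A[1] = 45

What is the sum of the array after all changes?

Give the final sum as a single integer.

Answer: 78

Derivation:
Initial sum: 35
Change 1: A[1] 17 -> 29, delta = 12, sum = 47
Change 2: A[3] 19 -> 34, delta = 15, sum = 62
Change 3: A[1] 29 -> 45, delta = 16, sum = 78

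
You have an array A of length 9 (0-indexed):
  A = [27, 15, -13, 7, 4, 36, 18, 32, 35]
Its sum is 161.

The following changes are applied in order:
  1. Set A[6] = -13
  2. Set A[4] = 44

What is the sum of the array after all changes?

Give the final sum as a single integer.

Answer: 170

Derivation:
Initial sum: 161
Change 1: A[6] 18 -> -13, delta = -31, sum = 130
Change 2: A[4] 4 -> 44, delta = 40, sum = 170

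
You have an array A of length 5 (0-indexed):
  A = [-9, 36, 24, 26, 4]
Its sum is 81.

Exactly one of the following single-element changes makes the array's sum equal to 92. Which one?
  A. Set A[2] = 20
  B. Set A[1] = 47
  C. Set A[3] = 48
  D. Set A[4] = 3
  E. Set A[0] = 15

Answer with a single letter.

Answer: B

Derivation:
Option A: A[2] 24->20, delta=-4, new_sum=81+(-4)=77
Option B: A[1] 36->47, delta=11, new_sum=81+(11)=92 <-- matches target
Option C: A[3] 26->48, delta=22, new_sum=81+(22)=103
Option D: A[4] 4->3, delta=-1, new_sum=81+(-1)=80
Option E: A[0] -9->15, delta=24, new_sum=81+(24)=105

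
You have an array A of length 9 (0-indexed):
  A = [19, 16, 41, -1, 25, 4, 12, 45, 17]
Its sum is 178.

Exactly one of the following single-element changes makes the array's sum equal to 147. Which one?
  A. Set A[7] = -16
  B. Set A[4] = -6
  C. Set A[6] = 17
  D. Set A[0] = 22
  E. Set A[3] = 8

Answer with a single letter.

Option A: A[7] 45->-16, delta=-61, new_sum=178+(-61)=117
Option B: A[4] 25->-6, delta=-31, new_sum=178+(-31)=147 <-- matches target
Option C: A[6] 12->17, delta=5, new_sum=178+(5)=183
Option D: A[0] 19->22, delta=3, new_sum=178+(3)=181
Option E: A[3] -1->8, delta=9, new_sum=178+(9)=187

Answer: B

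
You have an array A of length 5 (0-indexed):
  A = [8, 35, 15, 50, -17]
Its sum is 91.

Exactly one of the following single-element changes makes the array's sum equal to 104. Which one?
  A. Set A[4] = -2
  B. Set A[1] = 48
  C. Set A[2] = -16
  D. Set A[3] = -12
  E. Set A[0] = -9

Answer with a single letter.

Answer: B

Derivation:
Option A: A[4] -17->-2, delta=15, new_sum=91+(15)=106
Option B: A[1] 35->48, delta=13, new_sum=91+(13)=104 <-- matches target
Option C: A[2] 15->-16, delta=-31, new_sum=91+(-31)=60
Option D: A[3] 50->-12, delta=-62, new_sum=91+(-62)=29
Option E: A[0] 8->-9, delta=-17, new_sum=91+(-17)=74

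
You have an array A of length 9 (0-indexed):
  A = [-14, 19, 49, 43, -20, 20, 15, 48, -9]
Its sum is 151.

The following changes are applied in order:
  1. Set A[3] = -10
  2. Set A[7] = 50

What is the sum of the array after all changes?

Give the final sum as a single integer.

Answer: 100

Derivation:
Initial sum: 151
Change 1: A[3] 43 -> -10, delta = -53, sum = 98
Change 2: A[7] 48 -> 50, delta = 2, sum = 100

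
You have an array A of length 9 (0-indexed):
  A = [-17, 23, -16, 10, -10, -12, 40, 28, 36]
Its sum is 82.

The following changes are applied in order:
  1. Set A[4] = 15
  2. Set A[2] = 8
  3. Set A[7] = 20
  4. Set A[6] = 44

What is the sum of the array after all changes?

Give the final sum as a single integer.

Initial sum: 82
Change 1: A[4] -10 -> 15, delta = 25, sum = 107
Change 2: A[2] -16 -> 8, delta = 24, sum = 131
Change 3: A[7] 28 -> 20, delta = -8, sum = 123
Change 4: A[6] 40 -> 44, delta = 4, sum = 127

Answer: 127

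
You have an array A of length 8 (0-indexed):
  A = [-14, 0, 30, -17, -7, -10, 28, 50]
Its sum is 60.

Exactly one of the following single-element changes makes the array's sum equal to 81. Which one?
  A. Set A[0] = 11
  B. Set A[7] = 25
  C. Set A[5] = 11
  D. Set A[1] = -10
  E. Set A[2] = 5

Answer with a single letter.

Answer: C

Derivation:
Option A: A[0] -14->11, delta=25, new_sum=60+(25)=85
Option B: A[7] 50->25, delta=-25, new_sum=60+(-25)=35
Option C: A[5] -10->11, delta=21, new_sum=60+(21)=81 <-- matches target
Option D: A[1] 0->-10, delta=-10, new_sum=60+(-10)=50
Option E: A[2] 30->5, delta=-25, new_sum=60+(-25)=35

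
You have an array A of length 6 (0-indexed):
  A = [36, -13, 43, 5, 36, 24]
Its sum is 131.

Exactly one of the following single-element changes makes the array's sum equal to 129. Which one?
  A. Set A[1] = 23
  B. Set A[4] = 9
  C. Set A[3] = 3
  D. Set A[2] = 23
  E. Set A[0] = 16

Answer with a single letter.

Option A: A[1] -13->23, delta=36, new_sum=131+(36)=167
Option B: A[4] 36->9, delta=-27, new_sum=131+(-27)=104
Option C: A[3] 5->3, delta=-2, new_sum=131+(-2)=129 <-- matches target
Option D: A[2] 43->23, delta=-20, new_sum=131+(-20)=111
Option E: A[0] 36->16, delta=-20, new_sum=131+(-20)=111

Answer: C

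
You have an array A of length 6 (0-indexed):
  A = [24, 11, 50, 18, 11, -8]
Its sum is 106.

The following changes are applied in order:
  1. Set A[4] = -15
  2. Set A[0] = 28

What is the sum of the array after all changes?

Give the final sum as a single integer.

Answer: 84

Derivation:
Initial sum: 106
Change 1: A[4] 11 -> -15, delta = -26, sum = 80
Change 2: A[0] 24 -> 28, delta = 4, sum = 84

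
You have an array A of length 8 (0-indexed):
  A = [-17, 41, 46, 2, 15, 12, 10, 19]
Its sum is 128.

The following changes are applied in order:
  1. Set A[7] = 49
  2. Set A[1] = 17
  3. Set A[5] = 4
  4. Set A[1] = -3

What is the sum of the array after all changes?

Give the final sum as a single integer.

Answer: 106

Derivation:
Initial sum: 128
Change 1: A[7] 19 -> 49, delta = 30, sum = 158
Change 2: A[1] 41 -> 17, delta = -24, sum = 134
Change 3: A[5] 12 -> 4, delta = -8, sum = 126
Change 4: A[1] 17 -> -3, delta = -20, sum = 106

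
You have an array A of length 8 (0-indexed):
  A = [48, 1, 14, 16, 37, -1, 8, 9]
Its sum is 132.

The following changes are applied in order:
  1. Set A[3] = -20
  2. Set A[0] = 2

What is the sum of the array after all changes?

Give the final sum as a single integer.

Initial sum: 132
Change 1: A[3] 16 -> -20, delta = -36, sum = 96
Change 2: A[0] 48 -> 2, delta = -46, sum = 50

Answer: 50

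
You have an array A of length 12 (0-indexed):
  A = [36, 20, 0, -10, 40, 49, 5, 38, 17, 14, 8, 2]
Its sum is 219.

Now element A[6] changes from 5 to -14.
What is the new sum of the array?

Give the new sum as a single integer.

Old value at index 6: 5
New value at index 6: -14
Delta = -14 - 5 = -19
New sum = old_sum + delta = 219 + (-19) = 200

Answer: 200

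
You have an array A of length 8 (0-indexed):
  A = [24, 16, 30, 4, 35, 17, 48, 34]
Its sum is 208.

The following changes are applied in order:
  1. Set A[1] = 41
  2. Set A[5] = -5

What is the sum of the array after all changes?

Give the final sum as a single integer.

Initial sum: 208
Change 1: A[1] 16 -> 41, delta = 25, sum = 233
Change 2: A[5] 17 -> -5, delta = -22, sum = 211

Answer: 211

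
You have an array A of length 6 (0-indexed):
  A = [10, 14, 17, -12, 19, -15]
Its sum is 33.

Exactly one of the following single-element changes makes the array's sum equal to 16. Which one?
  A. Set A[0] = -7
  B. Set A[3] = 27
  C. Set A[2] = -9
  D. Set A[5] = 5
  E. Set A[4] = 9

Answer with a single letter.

Option A: A[0] 10->-7, delta=-17, new_sum=33+(-17)=16 <-- matches target
Option B: A[3] -12->27, delta=39, new_sum=33+(39)=72
Option C: A[2] 17->-9, delta=-26, new_sum=33+(-26)=7
Option D: A[5] -15->5, delta=20, new_sum=33+(20)=53
Option E: A[4] 19->9, delta=-10, new_sum=33+(-10)=23

Answer: A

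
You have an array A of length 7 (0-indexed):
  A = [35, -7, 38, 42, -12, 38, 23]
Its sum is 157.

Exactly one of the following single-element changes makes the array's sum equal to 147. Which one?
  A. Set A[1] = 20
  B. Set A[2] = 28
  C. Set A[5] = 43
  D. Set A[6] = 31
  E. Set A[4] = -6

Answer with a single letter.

Answer: B

Derivation:
Option A: A[1] -7->20, delta=27, new_sum=157+(27)=184
Option B: A[2] 38->28, delta=-10, new_sum=157+(-10)=147 <-- matches target
Option C: A[5] 38->43, delta=5, new_sum=157+(5)=162
Option D: A[6] 23->31, delta=8, new_sum=157+(8)=165
Option E: A[4] -12->-6, delta=6, new_sum=157+(6)=163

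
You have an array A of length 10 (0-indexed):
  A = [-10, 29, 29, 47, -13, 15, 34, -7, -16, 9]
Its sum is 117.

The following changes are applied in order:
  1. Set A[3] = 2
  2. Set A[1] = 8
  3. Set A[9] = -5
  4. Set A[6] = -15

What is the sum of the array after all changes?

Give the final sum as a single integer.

Answer: -12

Derivation:
Initial sum: 117
Change 1: A[3] 47 -> 2, delta = -45, sum = 72
Change 2: A[1] 29 -> 8, delta = -21, sum = 51
Change 3: A[9] 9 -> -5, delta = -14, sum = 37
Change 4: A[6] 34 -> -15, delta = -49, sum = -12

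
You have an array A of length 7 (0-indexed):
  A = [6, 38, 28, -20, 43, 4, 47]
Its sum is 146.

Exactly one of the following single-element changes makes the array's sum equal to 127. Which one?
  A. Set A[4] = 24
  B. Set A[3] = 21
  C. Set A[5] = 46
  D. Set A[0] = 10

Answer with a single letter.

Option A: A[4] 43->24, delta=-19, new_sum=146+(-19)=127 <-- matches target
Option B: A[3] -20->21, delta=41, new_sum=146+(41)=187
Option C: A[5] 4->46, delta=42, new_sum=146+(42)=188
Option D: A[0] 6->10, delta=4, new_sum=146+(4)=150

Answer: A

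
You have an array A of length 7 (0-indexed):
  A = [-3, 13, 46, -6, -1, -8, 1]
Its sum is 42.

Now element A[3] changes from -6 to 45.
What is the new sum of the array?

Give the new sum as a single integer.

Old value at index 3: -6
New value at index 3: 45
Delta = 45 - -6 = 51
New sum = old_sum + delta = 42 + (51) = 93

Answer: 93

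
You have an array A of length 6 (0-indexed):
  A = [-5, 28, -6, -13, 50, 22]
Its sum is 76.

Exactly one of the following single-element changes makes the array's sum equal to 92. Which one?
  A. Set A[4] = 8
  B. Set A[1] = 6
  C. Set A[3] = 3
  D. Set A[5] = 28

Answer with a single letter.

Answer: C

Derivation:
Option A: A[4] 50->8, delta=-42, new_sum=76+(-42)=34
Option B: A[1] 28->6, delta=-22, new_sum=76+(-22)=54
Option C: A[3] -13->3, delta=16, new_sum=76+(16)=92 <-- matches target
Option D: A[5] 22->28, delta=6, new_sum=76+(6)=82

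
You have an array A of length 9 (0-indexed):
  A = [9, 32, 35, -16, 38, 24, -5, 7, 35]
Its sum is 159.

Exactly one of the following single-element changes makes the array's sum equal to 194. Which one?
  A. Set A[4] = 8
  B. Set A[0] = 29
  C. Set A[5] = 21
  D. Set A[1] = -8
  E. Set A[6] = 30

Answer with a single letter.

Option A: A[4] 38->8, delta=-30, new_sum=159+(-30)=129
Option B: A[0] 9->29, delta=20, new_sum=159+(20)=179
Option C: A[5] 24->21, delta=-3, new_sum=159+(-3)=156
Option D: A[1] 32->-8, delta=-40, new_sum=159+(-40)=119
Option E: A[6] -5->30, delta=35, new_sum=159+(35)=194 <-- matches target

Answer: E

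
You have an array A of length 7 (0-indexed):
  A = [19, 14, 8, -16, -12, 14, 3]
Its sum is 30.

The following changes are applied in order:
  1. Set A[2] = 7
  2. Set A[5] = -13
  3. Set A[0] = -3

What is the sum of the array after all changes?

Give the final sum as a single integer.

Answer: -20

Derivation:
Initial sum: 30
Change 1: A[2] 8 -> 7, delta = -1, sum = 29
Change 2: A[5] 14 -> -13, delta = -27, sum = 2
Change 3: A[0] 19 -> -3, delta = -22, sum = -20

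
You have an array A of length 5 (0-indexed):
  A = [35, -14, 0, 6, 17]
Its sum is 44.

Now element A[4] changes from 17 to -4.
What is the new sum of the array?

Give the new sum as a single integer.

Old value at index 4: 17
New value at index 4: -4
Delta = -4 - 17 = -21
New sum = old_sum + delta = 44 + (-21) = 23

Answer: 23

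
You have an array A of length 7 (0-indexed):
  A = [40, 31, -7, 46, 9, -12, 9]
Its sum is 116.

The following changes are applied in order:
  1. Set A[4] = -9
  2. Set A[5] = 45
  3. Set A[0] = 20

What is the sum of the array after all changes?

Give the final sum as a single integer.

Initial sum: 116
Change 1: A[4] 9 -> -9, delta = -18, sum = 98
Change 2: A[5] -12 -> 45, delta = 57, sum = 155
Change 3: A[0] 40 -> 20, delta = -20, sum = 135

Answer: 135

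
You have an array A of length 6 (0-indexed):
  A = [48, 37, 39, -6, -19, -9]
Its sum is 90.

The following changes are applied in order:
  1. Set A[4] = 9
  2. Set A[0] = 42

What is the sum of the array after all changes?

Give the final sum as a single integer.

Answer: 112

Derivation:
Initial sum: 90
Change 1: A[4] -19 -> 9, delta = 28, sum = 118
Change 2: A[0] 48 -> 42, delta = -6, sum = 112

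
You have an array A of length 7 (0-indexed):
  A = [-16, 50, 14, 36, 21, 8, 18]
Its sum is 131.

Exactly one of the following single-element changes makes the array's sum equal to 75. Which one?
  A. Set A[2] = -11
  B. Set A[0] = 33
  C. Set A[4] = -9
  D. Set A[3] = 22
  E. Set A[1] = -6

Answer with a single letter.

Answer: E

Derivation:
Option A: A[2] 14->-11, delta=-25, new_sum=131+(-25)=106
Option B: A[0] -16->33, delta=49, new_sum=131+(49)=180
Option C: A[4] 21->-9, delta=-30, new_sum=131+(-30)=101
Option D: A[3] 36->22, delta=-14, new_sum=131+(-14)=117
Option E: A[1] 50->-6, delta=-56, new_sum=131+(-56)=75 <-- matches target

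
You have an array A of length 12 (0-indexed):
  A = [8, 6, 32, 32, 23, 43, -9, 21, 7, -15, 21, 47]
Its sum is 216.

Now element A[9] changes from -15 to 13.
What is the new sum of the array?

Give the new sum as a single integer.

Old value at index 9: -15
New value at index 9: 13
Delta = 13 - -15 = 28
New sum = old_sum + delta = 216 + (28) = 244

Answer: 244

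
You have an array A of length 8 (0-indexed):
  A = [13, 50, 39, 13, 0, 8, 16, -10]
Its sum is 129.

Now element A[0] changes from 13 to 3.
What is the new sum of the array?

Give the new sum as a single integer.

Answer: 119

Derivation:
Old value at index 0: 13
New value at index 0: 3
Delta = 3 - 13 = -10
New sum = old_sum + delta = 129 + (-10) = 119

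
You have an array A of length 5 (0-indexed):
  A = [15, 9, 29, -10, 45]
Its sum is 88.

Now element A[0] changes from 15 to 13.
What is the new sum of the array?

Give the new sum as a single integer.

Old value at index 0: 15
New value at index 0: 13
Delta = 13 - 15 = -2
New sum = old_sum + delta = 88 + (-2) = 86

Answer: 86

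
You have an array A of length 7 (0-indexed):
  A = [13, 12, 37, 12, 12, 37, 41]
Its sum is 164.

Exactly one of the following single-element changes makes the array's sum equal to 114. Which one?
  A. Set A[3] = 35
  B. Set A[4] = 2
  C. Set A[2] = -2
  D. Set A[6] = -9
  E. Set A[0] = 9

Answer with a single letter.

Option A: A[3] 12->35, delta=23, new_sum=164+(23)=187
Option B: A[4] 12->2, delta=-10, new_sum=164+(-10)=154
Option C: A[2] 37->-2, delta=-39, new_sum=164+(-39)=125
Option D: A[6] 41->-9, delta=-50, new_sum=164+(-50)=114 <-- matches target
Option E: A[0] 13->9, delta=-4, new_sum=164+(-4)=160

Answer: D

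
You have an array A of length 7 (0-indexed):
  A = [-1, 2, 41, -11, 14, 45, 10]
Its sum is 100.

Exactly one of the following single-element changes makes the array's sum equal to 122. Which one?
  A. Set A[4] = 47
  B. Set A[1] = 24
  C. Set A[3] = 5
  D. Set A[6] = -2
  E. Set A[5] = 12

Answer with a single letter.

Option A: A[4] 14->47, delta=33, new_sum=100+(33)=133
Option B: A[1] 2->24, delta=22, new_sum=100+(22)=122 <-- matches target
Option C: A[3] -11->5, delta=16, new_sum=100+(16)=116
Option D: A[6] 10->-2, delta=-12, new_sum=100+(-12)=88
Option E: A[5] 45->12, delta=-33, new_sum=100+(-33)=67

Answer: B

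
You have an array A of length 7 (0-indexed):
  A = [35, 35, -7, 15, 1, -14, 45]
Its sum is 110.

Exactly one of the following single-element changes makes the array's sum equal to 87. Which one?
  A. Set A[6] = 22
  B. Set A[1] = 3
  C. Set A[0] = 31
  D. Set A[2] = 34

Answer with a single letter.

Option A: A[6] 45->22, delta=-23, new_sum=110+(-23)=87 <-- matches target
Option B: A[1] 35->3, delta=-32, new_sum=110+(-32)=78
Option C: A[0] 35->31, delta=-4, new_sum=110+(-4)=106
Option D: A[2] -7->34, delta=41, new_sum=110+(41)=151

Answer: A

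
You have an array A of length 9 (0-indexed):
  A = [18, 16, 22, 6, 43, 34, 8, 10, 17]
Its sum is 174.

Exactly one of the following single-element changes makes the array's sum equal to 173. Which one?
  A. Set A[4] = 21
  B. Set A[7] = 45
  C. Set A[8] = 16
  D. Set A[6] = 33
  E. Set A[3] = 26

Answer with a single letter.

Answer: C

Derivation:
Option A: A[4] 43->21, delta=-22, new_sum=174+(-22)=152
Option B: A[7] 10->45, delta=35, new_sum=174+(35)=209
Option C: A[8] 17->16, delta=-1, new_sum=174+(-1)=173 <-- matches target
Option D: A[6] 8->33, delta=25, new_sum=174+(25)=199
Option E: A[3] 6->26, delta=20, new_sum=174+(20)=194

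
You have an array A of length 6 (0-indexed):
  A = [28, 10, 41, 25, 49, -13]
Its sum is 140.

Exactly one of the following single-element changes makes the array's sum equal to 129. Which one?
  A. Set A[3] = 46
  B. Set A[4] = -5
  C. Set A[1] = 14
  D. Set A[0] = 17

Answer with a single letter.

Option A: A[3] 25->46, delta=21, new_sum=140+(21)=161
Option B: A[4] 49->-5, delta=-54, new_sum=140+(-54)=86
Option C: A[1] 10->14, delta=4, new_sum=140+(4)=144
Option D: A[0] 28->17, delta=-11, new_sum=140+(-11)=129 <-- matches target

Answer: D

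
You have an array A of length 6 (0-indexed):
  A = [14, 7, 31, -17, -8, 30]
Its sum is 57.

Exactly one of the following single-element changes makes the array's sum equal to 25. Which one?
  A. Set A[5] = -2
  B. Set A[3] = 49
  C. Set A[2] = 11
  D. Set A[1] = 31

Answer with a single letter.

Option A: A[5] 30->-2, delta=-32, new_sum=57+(-32)=25 <-- matches target
Option B: A[3] -17->49, delta=66, new_sum=57+(66)=123
Option C: A[2] 31->11, delta=-20, new_sum=57+(-20)=37
Option D: A[1] 7->31, delta=24, new_sum=57+(24)=81

Answer: A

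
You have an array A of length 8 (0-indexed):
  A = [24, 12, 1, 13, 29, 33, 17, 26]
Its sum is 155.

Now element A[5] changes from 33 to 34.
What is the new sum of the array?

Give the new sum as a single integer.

Old value at index 5: 33
New value at index 5: 34
Delta = 34 - 33 = 1
New sum = old_sum + delta = 155 + (1) = 156

Answer: 156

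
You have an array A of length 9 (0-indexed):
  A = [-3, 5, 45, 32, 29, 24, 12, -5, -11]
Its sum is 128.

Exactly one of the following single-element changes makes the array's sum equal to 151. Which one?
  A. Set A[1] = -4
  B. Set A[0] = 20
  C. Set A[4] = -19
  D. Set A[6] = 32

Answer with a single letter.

Answer: B

Derivation:
Option A: A[1] 5->-4, delta=-9, new_sum=128+(-9)=119
Option B: A[0] -3->20, delta=23, new_sum=128+(23)=151 <-- matches target
Option C: A[4] 29->-19, delta=-48, new_sum=128+(-48)=80
Option D: A[6] 12->32, delta=20, new_sum=128+(20)=148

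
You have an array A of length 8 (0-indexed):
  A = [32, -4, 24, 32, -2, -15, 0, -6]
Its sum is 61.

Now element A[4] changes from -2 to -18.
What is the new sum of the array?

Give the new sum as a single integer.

Old value at index 4: -2
New value at index 4: -18
Delta = -18 - -2 = -16
New sum = old_sum + delta = 61 + (-16) = 45

Answer: 45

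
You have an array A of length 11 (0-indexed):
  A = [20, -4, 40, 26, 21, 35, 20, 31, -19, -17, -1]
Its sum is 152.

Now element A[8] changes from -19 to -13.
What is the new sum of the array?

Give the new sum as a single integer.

Old value at index 8: -19
New value at index 8: -13
Delta = -13 - -19 = 6
New sum = old_sum + delta = 152 + (6) = 158

Answer: 158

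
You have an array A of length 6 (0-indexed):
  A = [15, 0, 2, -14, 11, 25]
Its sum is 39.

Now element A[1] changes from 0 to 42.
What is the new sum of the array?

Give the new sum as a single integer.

Old value at index 1: 0
New value at index 1: 42
Delta = 42 - 0 = 42
New sum = old_sum + delta = 39 + (42) = 81

Answer: 81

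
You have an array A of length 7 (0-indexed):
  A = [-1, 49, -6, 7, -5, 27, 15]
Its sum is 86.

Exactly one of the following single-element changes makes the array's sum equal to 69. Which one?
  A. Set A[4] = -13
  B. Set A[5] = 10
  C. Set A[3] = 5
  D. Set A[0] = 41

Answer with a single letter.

Answer: B

Derivation:
Option A: A[4] -5->-13, delta=-8, new_sum=86+(-8)=78
Option B: A[5] 27->10, delta=-17, new_sum=86+(-17)=69 <-- matches target
Option C: A[3] 7->5, delta=-2, new_sum=86+(-2)=84
Option D: A[0] -1->41, delta=42, new_sum=86+(42)=128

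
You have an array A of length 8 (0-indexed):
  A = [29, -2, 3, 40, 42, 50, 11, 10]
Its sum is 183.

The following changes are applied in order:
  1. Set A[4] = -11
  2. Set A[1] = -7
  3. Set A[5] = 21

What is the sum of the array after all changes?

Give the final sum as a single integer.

Initial sum: 183
Change 1: A[4] 42 -> -11, delta = -53, sum = 130
Change 2: A[1] -2 -> -7, delta = -5, sum = 125
Change 3: A[5] 50 -> 21, delta = -29, sum = 96

Answer: 96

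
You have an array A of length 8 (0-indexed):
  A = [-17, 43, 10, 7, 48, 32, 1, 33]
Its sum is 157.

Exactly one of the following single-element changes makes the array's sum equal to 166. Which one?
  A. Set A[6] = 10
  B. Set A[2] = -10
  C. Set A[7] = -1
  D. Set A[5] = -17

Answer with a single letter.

Option A: A[6] 1->10, delta=9, new_sum=157+(9)=166 <-- matches target
Option B: A[2] 10->-10, delta=-20, new_sum=157+(-20)=137
Option C: A[7] 33->-1, delta=-34, new_sum=157+(-34)=123
Option D: A[5] 32->-17, delta=-49, new_sum=157+(-49)=108

Answer: A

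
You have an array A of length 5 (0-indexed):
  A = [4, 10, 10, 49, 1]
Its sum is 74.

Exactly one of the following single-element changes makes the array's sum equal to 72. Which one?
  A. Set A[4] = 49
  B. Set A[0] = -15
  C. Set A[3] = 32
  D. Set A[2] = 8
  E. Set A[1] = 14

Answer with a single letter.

Answer: D

Derivation:
Option A: A[4] 1->49, delta=48, new_sum=74+(48)=122
Option B: A[0] 4->-15, delta=-19, new_sum=74+(-19)=55
Option C: A[3] 49->32, delta=-17, new_sum=74+(-17)=57
Option D: A[2] 10->8, delta=-2, new_sum=74+(-2)=72 <-- matches target
Option E: A[1] 10->14, delta=4, new_sum=74+(4)=78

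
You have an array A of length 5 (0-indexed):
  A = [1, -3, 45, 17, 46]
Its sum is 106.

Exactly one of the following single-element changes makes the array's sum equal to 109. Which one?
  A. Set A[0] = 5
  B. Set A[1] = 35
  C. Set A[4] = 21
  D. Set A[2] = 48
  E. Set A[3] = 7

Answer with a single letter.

Answer: D

Derivation:
Option A: A[0] 1->5, delta=4, new_sum=106+(4)=110
Option B: A[1] -3->35, delta=38, new_sum=106+(38)=144
Option C: A[4] 46->21, delta=-25, new_sum=106+(-25)=81
Option D: A[2] 45->48, delta=3, new_sum=106+(3)=109 <-- matches target
Option E: A[3] 17->7, delta=-10, new_sum=106+(-10)=96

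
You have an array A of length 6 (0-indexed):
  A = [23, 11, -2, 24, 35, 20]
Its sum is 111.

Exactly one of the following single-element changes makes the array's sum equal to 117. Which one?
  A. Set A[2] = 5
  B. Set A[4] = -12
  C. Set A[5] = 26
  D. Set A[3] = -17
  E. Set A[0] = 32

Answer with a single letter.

Answer: C

Derivation:
Option A: A[2] -2->5, delta=7, new_sum=111+(7)=118
Option B: A[4] 35->-12, delta=-47, new_sum=111+(-47)=64
Option C: A[5] 20->26, delta=6, new_sum=111+(6)=117 <-- matches target
Option D: A[3] 24->-17, delta=-41, new_sum=111+(-41)=70
Option E: A[0] 23->32, delta=9, new_sum=111+(9)=120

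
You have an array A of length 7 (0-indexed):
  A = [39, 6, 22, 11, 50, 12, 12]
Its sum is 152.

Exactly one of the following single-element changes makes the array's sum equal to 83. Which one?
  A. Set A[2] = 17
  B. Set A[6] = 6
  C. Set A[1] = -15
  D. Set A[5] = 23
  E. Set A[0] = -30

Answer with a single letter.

Option A: A[2] 22->17, delta=-5, new_sum=152+(-5)=147
Option B: A[6] 12->6, delta=-6, new_sum=152+(-6)=146
Option C: A[1] 6->-15, delta=-21, new_sum=152+(-21)=131
Option D: A[5] 12->23, delta=11, new_sum=152+(11)=163
Option E: A[0] 39->-30, delta=-69, new_sum=152+(-69)=83 <-- matches target

Answer: E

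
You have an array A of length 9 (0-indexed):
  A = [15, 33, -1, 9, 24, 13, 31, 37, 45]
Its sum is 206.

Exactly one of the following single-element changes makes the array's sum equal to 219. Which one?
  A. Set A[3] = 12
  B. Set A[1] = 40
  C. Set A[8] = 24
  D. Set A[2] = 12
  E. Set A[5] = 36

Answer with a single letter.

Option A: A[3] 9->12, delta=3, new_sum=206+(3)=209
Option B: A[1] 33->40, delta=7, new_sum=206+(7)=213
Option C: A[8] 45->24, delta=-21, new_sum=206+(-21)=185
Option D: A[2] -1->12, delta=13, new_sum=206+(13)=219 <-- matches target
Option E: A[5] 13->36, delta=23, new_sum=206+(23)=229

Answer: D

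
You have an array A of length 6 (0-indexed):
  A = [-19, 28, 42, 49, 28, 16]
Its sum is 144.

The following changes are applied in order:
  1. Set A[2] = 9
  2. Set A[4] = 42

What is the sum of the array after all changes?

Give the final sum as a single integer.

Initial sum: 144
Change 1: A[2] 42 -> 9, delta = -33, sum = 111
Change 2: A[4] 28 -> 42, delta = 14, sum = 125

Answer: 125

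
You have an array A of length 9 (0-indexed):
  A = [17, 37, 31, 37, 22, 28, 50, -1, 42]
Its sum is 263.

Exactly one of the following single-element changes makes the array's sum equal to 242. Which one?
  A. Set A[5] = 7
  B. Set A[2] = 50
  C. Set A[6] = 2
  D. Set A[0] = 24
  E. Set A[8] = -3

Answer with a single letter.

Answer: A

Derivation:
Option A: A[5] 28->7, delta=-21, new_sum=263+(-21)=242 <-- matches target
Option B: A[2] 31->50, delta=19, new_sum=263+(19)=282
Option C: A[6] 50->2, delta=-48, new_sum=263+(-48)=215
Option D: A[0] 17->24, delta=7, new_sum=263+(7)=270
Option E: A[8] 42->-3, delta=-45, new_sum=263+(-45)=218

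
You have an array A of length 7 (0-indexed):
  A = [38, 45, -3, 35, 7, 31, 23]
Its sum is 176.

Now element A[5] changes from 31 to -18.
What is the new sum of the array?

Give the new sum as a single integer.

Answer: 127

Derivation:
Old value at index 5: 31
New value at index 5: -18
Delta = -18 - 31 = -49
New sum = old_sum + delta = 176 + (-49) = 127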